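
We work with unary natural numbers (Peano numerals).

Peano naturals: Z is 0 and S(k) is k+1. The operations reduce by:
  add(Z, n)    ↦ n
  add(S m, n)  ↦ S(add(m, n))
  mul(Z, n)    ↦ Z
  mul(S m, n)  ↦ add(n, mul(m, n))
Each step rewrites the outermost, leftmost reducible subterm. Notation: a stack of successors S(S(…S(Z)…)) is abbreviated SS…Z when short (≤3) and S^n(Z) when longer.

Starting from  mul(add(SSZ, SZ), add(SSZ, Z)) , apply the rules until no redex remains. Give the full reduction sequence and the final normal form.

Answer: normal form = S^6(Z)  (in 25 steps)

Working:
  start: mul(add(SSZ, SZ), add(SSZ, Z))
  →1  mul(S(add(SZ, SZ)), add(SSZ, Z))
  →2  add(add(SSZ, Z), mul(add(SZ, SZ), add(SSZ, Z)))
  →3  add(S(add(SZ, Z)), mul(add(SZ, SZ), add(SSZ, Z)))
  →4  S(add(add(SZ, Z), mul(add(SZ, SZ), add(SSZ, Z))))
  →5  S(add(S(add(Z, Z)), mul(add(SZ, SZ), add(SSZ, Z))))
  →6  S(S(add(add(Z, Z), mul(add(SZ, SZ), add(SSZ, Z)))))
  →7  S(S(add(Z, mul(add(SZ, SZ), add(SSZ, Z)))))
  →8  S(S(mul(add(SZ, SZ), add(SSZ, Z))))
  →9  S(S(mul(S(add(Z, SZ)), add(SSZ, Z))))
  →10  S(S(add(add(SSZ, Z), mul(add(Z, SZ), add(SSZ, Z)))))
  →11  S(S(add(S(add(SZ, Z)), mul(add(Z, SZ), add(SSZ, Z)))))
  →12  S(S(S(add(add(SZ, Z), mul(add(Z, SZ), add(SSZ, Z))))))
  →13  S(S(S(add(S(add(Z, Z)), mul(add(Z, SZ), add(SSZ, Z))))))
  →14  S(S(S(S(add(add(Z, Z), mul(add(Z, SZ), add(SSZ, Z)))))))
  →15  S(S(S(S(add(Z, mul(add(Z, SZ), add(SSZ, Z)))))))
  →16  S(S(S(S(mul(add(Z, SZ), add(SSZ, Z))))))
  →17  S(S(S(S(mul(SZ, add(SSZ, Z))))))
  →18  S(S(S(S(add(add(SSZ, Z), mul(Z, add(SSZ, Z)))))))
  →19  S(S(S(S(add(S(add(SZ, Z)), mul(Z, add(SSZ, Z)))))))
  →20  S(S(S(S(S(add(add(SZ, Z), mul(Z, add(SSZ, Z))))))))
  →21  S(S(S(S(S(add(S(add(Z, Z)), mul(Z, add(SSZ, Z))))))))
  →22  S(S(S(S(S(S(add(add(Z, Z), mul(Z, add(SSZ, Z)))))))))
  →23  S(S(S(S(S(S(add(Z, mul(Z, add(SSZ, Z)))))))))
  →24  S(S(S(S(S(S(mul(Z, add(SSZ, Z))))))))
  →25  S^6(Z)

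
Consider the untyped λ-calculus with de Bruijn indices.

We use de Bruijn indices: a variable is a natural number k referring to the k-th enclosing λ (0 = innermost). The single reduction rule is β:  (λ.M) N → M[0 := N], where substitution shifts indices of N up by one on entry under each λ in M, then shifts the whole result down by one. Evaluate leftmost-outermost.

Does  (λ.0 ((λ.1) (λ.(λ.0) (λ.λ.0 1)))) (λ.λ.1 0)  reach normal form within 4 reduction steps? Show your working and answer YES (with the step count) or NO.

  start: (λ.0 ((λ.1) (λ.(λ.0) (λ.λ.0 1)))) (λ.λ.1 0)
  →1  (λ.λ.1 0) ((λ.λ.λ.1 0) (λ.(λ.0) (λ.λ.0 1)))
  →2  λ.(λ.λ.λ.1 0) (λ.(λ.0) (λ.λ.0 1)) 0
  →3  λ.(λ.λ.1 0) 0
  →4  λ.λ.1 0

Answer: YES — reaches normal form λ.λ.1 0 in 4 ≤ 4 steps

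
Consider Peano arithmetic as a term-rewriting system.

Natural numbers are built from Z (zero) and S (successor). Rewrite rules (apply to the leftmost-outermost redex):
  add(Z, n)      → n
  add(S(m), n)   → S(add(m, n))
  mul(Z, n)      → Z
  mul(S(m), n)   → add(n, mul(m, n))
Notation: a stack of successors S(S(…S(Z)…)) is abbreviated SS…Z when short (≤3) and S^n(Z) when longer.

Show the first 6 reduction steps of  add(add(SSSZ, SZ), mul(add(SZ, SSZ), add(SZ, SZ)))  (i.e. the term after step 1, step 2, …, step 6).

Answer: after 6 steps: S(S(S(add(add(Z, SZ), mul(add(SZ, SSZ), add(SZ, SZ))))))

Reduction:
  start: add(add(SSSZ, SZ), mul(add(SZ, SSZ), add(SZ, SZ)))
  [1] add(S(add(SSZ, SZ)), mul(add(SZ, SSZ), add(SZ, SZ)))
  [2] S(add(add(SSZ, SZ), mul(add(SZ, SSZ), add(SZ, SZ))))
  [3] S(add(S(add(SZ, SZ)), mul(add(SZ, SSZ), add(SZ, SZ))))
  [4] S(S(add(add(SZ, SZ), mul(add(SZ, SSZ), add(SZ, SZ)))))
  [5] S(S(add(S(add(Z, SZ)), mul(add(SZ, SSZ), add(SZ, SZ)))))
  [6] S(S(S(add(add(Z, SZ), mul(add(SZ, SSZ), add(SZ, SZ))))))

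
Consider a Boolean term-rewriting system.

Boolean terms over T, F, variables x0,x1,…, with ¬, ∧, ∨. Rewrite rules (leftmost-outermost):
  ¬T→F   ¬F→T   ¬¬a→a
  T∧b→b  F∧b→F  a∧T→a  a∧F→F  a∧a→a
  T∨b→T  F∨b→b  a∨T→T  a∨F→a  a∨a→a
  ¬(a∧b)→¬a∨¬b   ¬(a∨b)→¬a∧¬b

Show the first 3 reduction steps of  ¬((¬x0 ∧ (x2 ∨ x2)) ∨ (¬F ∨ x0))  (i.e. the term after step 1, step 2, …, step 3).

Answer: after 3 steps: (x0 ∨ ¬(x2 ∨ x2)) ∧ ¬(¬F ∨ x0)

Reduction:
  start: ¬((¬x0 ∧ (x2 ∨ x2)) ∨ (¬F ∨ x0))
  step 1: ¬(¬x0 ∧ (x2 ∨ x2)) ∧ ¬(¬F ∨ x0)
  step 2: (¬¬x0 ∨ ¬(x2 ∨ x2)) ∧ ¬(¬F ∨ x0)
  step 3: (x0 ∨ ¬(x2 ∨ x2)) ∧ ¬(¬F ∨ x0)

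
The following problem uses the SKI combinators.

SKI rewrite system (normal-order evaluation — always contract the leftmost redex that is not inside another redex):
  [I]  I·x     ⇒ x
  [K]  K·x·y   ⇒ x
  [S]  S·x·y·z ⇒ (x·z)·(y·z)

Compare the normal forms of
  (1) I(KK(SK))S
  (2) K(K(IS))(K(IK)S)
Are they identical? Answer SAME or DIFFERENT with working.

Answer: SAME — A ⇓ KS, B ⇓ KS

Derivation:
Term A:
  start: I(KK(SK))S
  step 1: KK(SK)S
  step 2: KS

Term B:
  start: K(K(IS))(K(IK)S)
  step 1: K(IS)
  step 2: KS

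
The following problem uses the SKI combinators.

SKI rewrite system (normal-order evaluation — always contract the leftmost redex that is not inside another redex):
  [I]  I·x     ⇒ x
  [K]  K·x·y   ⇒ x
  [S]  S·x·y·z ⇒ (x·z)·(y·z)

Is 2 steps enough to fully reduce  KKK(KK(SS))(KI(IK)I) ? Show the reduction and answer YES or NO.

  start: KKK(KK(SS))(KI(IK)I)
  step 1: K(KK(SS))(KI(IK)I)
  step 2: KK(SS)

Answer: NO — after 2 steps the term is KK(SS), not yet normal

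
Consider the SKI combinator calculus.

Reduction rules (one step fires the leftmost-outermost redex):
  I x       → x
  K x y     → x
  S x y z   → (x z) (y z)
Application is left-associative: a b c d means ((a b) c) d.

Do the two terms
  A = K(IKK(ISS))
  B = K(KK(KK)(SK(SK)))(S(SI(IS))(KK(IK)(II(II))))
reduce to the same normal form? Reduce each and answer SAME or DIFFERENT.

Answer: DIFFERENT — A ⇓ KK, B ⇓ K(SK(SK))

Working:
Term A:
  start: K(IKK(ISS))
  →1  K(KK(ISS))
  →2  KK

Term B:
  start: K(KK(KK)(SK(SK)))(S(SI(IS))(KK(IK)(II(II))))
  →1  KK(KK)(SK(SK))
  →2  K(SK(SK))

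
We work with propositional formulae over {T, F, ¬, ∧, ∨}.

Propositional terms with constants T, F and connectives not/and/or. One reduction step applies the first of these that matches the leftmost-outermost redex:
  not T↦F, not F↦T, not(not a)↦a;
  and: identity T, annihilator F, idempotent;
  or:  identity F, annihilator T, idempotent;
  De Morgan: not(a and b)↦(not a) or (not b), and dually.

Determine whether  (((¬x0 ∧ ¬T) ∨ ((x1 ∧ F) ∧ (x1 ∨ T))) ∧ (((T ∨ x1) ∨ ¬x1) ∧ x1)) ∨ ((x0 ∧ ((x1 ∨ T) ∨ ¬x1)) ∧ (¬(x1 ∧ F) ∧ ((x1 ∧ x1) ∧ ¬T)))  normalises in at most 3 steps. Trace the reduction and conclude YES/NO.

  start: (((¬x0 ∧ ¬T) ∨ ((x1 ∧ F) ∧ (x1 ∨ T))) ∧ (((T ∨ x1) ∨ ¬x1) ∧ x1)) ∨ ((x0 ∧ ((x1 ∨ T) ∨ ¬x1)) ∧ (¬(x1 ∧ F) ∧ ((x1 ∧ x1) ∧ ¬T)))
  step 1: (((¬x0 ∧ F) ∨ ((x1 ∧ F) ∧ (x1 ∨ T))) ∧ (((T ∨ x1) ∨ ¬x1) ∧ x1)) ∨ ((x0 ∧ ((x1 ∨ T) ∨ ¬x1)) ∧ (¬(x1 ∧ F) ∧ ((x1 ∧ x1) ∧ ¬T)))
  step 2: ((F ∨ ((x1 ∧ F) ∧ (x1 ∨ T))) ∧ (((T ∨ x1) ∨ ¬x1) ∧ x1)) ∨ ((x0 ∧ ((x1 ∨ T) ∨ ¬x1)) ∧ (¬(x1 ∧ F) ∧ ((x1 ∧ x1) ∧ ¬T)))
  step 3: (((x1 ∧ F) ∧ (x1 ∨ T)) ∧ (((T ∨ x1) ∨ ¬x1) ∧ x1)) ∨ ((x0 ∧ ((x1 ∨ T) ∨ ¬x1)) ∧ (¬(x1 ∧ F) ∧ ((x1 ∧ x1) ∧ ¬T)))

Answer: NO — after 3 steps the term is (((x1 ∧ F) ∧ (x1 ∨ T)) ∧ (((T ∨ x1) ∨ ¬x1) ∧ x1)) ∨ ((x0 ∧ ((x1 ∨ T) ∨ ¬x1)) ∧ (¬(x1 ∧ F) ∧ ((x1 ∧ x1) ∧ ¬T))), not yet normal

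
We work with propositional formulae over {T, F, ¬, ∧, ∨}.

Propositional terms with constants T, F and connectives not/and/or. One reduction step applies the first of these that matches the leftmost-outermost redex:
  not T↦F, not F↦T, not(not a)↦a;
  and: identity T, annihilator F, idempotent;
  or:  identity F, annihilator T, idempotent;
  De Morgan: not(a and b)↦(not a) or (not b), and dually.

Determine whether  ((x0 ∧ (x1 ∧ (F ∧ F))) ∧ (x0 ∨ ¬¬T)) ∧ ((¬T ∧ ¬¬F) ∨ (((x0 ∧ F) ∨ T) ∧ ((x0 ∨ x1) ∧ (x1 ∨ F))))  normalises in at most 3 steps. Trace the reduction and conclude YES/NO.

  start: ((x0 ∧ (x1 ∧ (F ∧ F))) ∧ (x0 ∨ ¬¬T)) ∧ ((¬T ∧ ¬¬F) ∨ (((x0 ∧ F) ∨ T) ∧ ((x0 ∨ x1) ∧ (x1 ∨ F))))
  [1] ((x0 ∧ (x1 ∧ F)) ∧ (x0 ∨ ¬¬T)) ∧ ((¬T ∧ ¬¬F) ∨ (((x0 ∧ F) ∨ T) ∧ ((x0 ∨ x1) ∧ (x1 ∨ F))))
  [2] ((x0 ∧ F) ∧ (x0 ∨ ¬¬T)) ∧ ((¬T ∧ ¬¬F) ∨ (((x0 ∧ F) ∨ T) ∧ ((x0 ∨ x1) ∧ (x1 ∨ F))))
  [3] (F ∧ (x0 ∨ ¬¬T)) ∧ ((¬T ∧ ¬¬F) ∨ (((x0 ∧ F) ∨ T) ∧ ((x0 ∨ x1) ∧ (x1 ∨ F))))

Answer: NO — after 3 steps the term is (F ∧ (x0 ∨ ¬¬T)) ∧ ((¬T ∧ ¬¬F) ∨ (((x0 ∧ F) ∨ T) ∧ ((x0 ∨ x1) ∧ (x1 ∨ F)))), not yet normal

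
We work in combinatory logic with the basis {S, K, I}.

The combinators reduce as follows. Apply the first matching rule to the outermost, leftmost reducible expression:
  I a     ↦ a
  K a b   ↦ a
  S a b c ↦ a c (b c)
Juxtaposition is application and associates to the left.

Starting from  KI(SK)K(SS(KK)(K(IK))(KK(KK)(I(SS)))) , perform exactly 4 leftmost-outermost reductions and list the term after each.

  start: KI(SK)K(SS(KK)(K(IK))(KK(KK)(I(SS))))
  →1  IK(SS(KK)(K(IK))(KK(KK)(I(SS))))
  →2  K(SS(KK)(K(IK))(KK(KK)(I(SS))))
  →3  K(S(K(IK))(KK(K(IK)))(KK(KK)(I(SS))))
  →4  K(K(IK)(KK(KK)(I(SS)))(KK(K(IK))(KK(KK)(I(SS)))))

Answer: after 4 steps: K(K(IK)(KK(KK)(I(SS)))(KK(K(IK))(KK(KK)(I(SS)))))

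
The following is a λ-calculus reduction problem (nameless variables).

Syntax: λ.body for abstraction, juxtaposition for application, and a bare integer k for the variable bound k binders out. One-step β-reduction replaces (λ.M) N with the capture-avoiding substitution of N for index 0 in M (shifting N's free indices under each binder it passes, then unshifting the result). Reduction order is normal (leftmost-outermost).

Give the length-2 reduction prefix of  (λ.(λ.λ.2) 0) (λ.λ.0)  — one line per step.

Answer: after 2 steps: λ.λ.λ.0

Reduction:
  start: (λ.(λ.λ.2) 0) (λ.λ.0)
  →1  (λ.λ.λ.λ.0) (λ.λ.0)
  →2  λ.λ.λ.0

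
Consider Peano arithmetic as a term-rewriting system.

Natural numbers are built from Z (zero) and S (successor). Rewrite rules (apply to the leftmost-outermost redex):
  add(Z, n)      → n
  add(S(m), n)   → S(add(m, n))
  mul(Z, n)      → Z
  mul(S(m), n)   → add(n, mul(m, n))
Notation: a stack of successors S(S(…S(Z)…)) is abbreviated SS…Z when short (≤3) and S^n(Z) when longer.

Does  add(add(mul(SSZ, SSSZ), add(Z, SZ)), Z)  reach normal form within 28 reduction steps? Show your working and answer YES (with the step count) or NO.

Answer: YES — reaches normal form S^7(Z) in 27 ≤ 28 steps

Working:
  start: add(add(mul(SSZ, SSSZ), add(Z, SZ)), Z)
  →1  add(add(add(SSSZ, mul(SZ, SSSZ)), add(Z, SZ)), Z)
  →2  add(add(S(add(SSZ, mul(SZ, SSSZ))), add(Z, SZ)), Z)
  →3  add(S(add(add(SSZ, mul(SZ, SSSZ)), add(Z, SZ))), Z)
  →4  S(add(add(add(SSZ, mul(SZ, SSSZ)), add(Z, SZ)), Z))
  →5  S(add(add(S(add(SZ, mul(SZ, SSSZ))), add(Z, SZ)), Z))
  →6  S(add(S(add(add(SZ, mul(SZ, SSSZ)), add(Z, SZ))), Z))
  →7  S(S(add(add(add(SZ, mul(SZ, SSSZ)), add(Z, SZ)), Z)))
  →8  S(S(add(add(S(add(Z, mul(SZ, SSSZ))), add(Z, SZ)), Z)))
  →9  S(S(add(S(add(add(Z, mul(SZ, SSSZ)), add(Z, SZ))), Z)))
  →10  S(S(S(add(add(add(Z, mul(SZ, SSSZ)), add(Z, SZ)), Z))))
  →11  S(S(S(add(add(mul(SZ, SSSZ), add(Z, SZ)), Z))))
  →12  S(S(S(add(add(add(SSSZ, mul(Z, SSSZ)), add(Z, SZ)), Z))))
  →13  S(S(S(add(add(S(add(SSZ, mul(Z, SSSZ))), add(Z, SZ)), Z))))
  →14  S(S(S(add(S(add(add(SSZ, mul(Z, SSSZ)), add(Z, SZ))), Z))))
  →15  S(S(S(S(add(add(add(SSZ, mul(Z, SSSZ)), add(Z, SZ)), Z)))))
  →16  S(S(S(S(add(add(S(add(SZ, mul(Z, SSSZ))), add(Z, SZ)), Z)))))
  →17  S(S(S(S(add(S(add(add(SZ, mul(Z, SSSZ)), add(Z, SZ))), Z)))))
  →18  S(S(S(S(S(add(add(add(SZ, mul(Z, SSSZ)), add(Z, SZ)), Z))))))
  →19  S(S(S(S(S(add(add(S(add(Z, mul(Z, SSSZ))), add(Z, SZ)), Z))))))
  →20  S(S(S(S(S(add(S(add(add(Z, mul(Z, SSSZ)), add(Z, SZ))), Z))))))
  →21  S(S(S(S(S(S(add(add(add(Z, mul(Z, SSSZ)), add(Z, SZ)), Z)))))))
  →22  S(S(S(S(S(S(add(add(mul(Z, SSSZ), add(Z, SZ)), Z)))))))
  →23  S(S(S(S(S(S(add(add(Z, add(Z, SZ)), Z)))))))
  →24  S(S(S(S(S(S(add(add(Z, SZ), Z)))))))
  →25  S(S(S(S(S(S(add(SZ, Z)))))))
  →26  S(S(S(S(S(S(S(add(Z, Z))))))))
  →27  S^7(Z)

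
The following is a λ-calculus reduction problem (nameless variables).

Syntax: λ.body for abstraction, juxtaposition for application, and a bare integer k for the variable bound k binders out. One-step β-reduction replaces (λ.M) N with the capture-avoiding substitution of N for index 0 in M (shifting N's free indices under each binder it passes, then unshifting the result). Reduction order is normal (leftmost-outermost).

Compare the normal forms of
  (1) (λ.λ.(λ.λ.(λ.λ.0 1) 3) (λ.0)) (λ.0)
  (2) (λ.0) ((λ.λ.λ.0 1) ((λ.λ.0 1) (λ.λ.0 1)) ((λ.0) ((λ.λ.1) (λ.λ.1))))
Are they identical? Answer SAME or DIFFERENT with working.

Term A:
  start: (λ.λ.(λ.λ.(λ.λ.0 1) 3) (λ.0)) (λ.0)
  [1] λ.(λ.λ.(λ.λ.0 1) (λ.0)) (λ.0)
  [2] λ.λ.(λ.λ.0 1) (λ.0)
  [3] λ.λ.λ.0 (λ.0)

Term B:
  start: (λ.0) ((λ.λ.λ.0 1) ((λ.λ.0 1) (λ.λ.0 1)) ((λ.0) ((λ.λ.1) (λ.λ.1))))
  [1] (λ.λ.λ.0 1) ((λ.λ.0 1) (λ.λ.0 1)) ((λ.0) ((λ.λ.1) (λ.λ.1)))
  [2] (λ.λ.0 1) ((λ.0) ((λ.λ.1) (λ.λ.1)))
  [3] λ.0 ((λ.0) ((λ.λ.1) (λ.λ.1)))
  [4] λ.0 ((λ.λ.1) (λ.λ.1))
  [5] λ.0 (λ.λ.λ.1)

Answer: DIFFERENT — A ⇓ λ.λ.λ.0 (λ.0), B ⇓ λ.0 (λ.λ.λ.1)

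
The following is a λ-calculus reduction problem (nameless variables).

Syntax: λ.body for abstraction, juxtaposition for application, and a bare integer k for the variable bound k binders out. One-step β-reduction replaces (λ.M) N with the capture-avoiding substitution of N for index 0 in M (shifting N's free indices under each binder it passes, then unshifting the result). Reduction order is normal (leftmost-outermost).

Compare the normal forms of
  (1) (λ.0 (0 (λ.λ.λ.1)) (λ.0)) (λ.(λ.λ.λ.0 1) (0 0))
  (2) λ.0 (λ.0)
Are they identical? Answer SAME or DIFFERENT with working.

Answer: SAME — A ⇓ λ.0 (λ.0), B ⇓ λ.0 (λ.0)

Working:
Term A:
  start: (λ.0 (0 (λ.λ.λ.1)) (λ.0)) (λ.(λ.λ.λ.0 1) (0 0))
  [1] (λ.(λ.λ.λ.0 1) (0 0)) ((λ.(λ.λ.λ.0 1) (0 0)) (λ.λ.λ.1)) (λ.0)
  [2] (λ.λ.λ.0 1) ((λ.(λ.λ.λ.0 1) (0 0)) (λ.λ.λ.1) ((λ.(λ.λ.λ.0 1) (0 0)) (λ.λ.λ.1))) (λ.0)
  [3] (λ.λ.0 1) (λ.0)
  [4] λ.0 (λ.0)

Term B:
  start: λ.0 (λ.0)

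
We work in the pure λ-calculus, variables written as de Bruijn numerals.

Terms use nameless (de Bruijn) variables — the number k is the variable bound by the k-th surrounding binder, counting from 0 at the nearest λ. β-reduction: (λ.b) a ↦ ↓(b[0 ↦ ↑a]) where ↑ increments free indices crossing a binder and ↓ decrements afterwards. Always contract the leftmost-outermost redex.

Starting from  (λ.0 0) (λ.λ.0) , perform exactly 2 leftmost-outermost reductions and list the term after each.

  start: (λ.0 0) (λ.λ.0)
  step 1: (λ.λ.0) (λ.λ.0)
  step 2: λ.0

Answer: after 2 steps: λ.0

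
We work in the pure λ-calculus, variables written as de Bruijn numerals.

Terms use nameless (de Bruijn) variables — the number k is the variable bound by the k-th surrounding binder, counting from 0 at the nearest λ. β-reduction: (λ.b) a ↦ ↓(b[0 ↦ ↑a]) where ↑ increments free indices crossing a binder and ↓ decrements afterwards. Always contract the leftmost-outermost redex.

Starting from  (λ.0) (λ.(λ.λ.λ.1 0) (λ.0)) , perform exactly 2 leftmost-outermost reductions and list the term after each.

Answer: after 2 steps: λ.λ.λ.1 0

Derivation:
  start: (λ.0) (λ.(λ.λ.λ.1 0) (λ.0))
  step 1: λ.(λ.λ.λ.1 0) (λ.0)
  step 2: λ.λ.λ.1 0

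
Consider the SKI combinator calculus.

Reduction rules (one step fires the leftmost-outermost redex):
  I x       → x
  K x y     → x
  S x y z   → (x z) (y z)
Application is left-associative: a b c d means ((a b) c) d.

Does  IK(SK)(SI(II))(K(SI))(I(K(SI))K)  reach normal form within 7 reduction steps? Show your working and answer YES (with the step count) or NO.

  start: IK(SK)(SI(II))(K(SI))(I(K(SI))K)
  step 1: K(SK)(SI(II))(K(SI))(I(K(SI))K)
  step 2: SK(K(SI))(I(K(SI))K)
  step 3: K(I(K(SI))K)(K(SI)(I(K(SI))K))
  step 4: I(K(SI))K
  step 5: K(SI)K
  step 6: SI

Answer: YES — reaches normal form SI in 6 ≤ 7 steps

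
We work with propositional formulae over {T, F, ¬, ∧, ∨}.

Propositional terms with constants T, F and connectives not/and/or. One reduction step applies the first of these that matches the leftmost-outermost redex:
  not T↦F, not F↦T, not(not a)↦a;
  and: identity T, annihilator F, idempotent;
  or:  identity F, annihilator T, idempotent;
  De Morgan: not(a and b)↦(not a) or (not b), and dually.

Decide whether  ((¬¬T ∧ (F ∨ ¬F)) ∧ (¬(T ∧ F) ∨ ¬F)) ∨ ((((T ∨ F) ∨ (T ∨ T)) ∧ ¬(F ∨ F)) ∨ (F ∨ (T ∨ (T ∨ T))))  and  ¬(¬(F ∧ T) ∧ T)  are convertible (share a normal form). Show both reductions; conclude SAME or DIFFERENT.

Answer: DIFFERENT — A ⇓ T, B ⇓ F

Reduction:
Term A:
  start: ((¬¬T ∧ (F ∨ ¬F)) ∧ (¬(T ∧ F) ∨ ¬F)) ∨ ((((T ∨ F) ∨ (T ∨ T)) ∧ ¬(F ∨ F)) ∨ (F ∨ (T ∨ (T ∨ T))))
  →1  ((T ∧ (F ∨ ¬F)) ∧ (¬(T ∧ F) ∨ ¬F)) ∨ ((((T ∨ F) ∨ (T ∨ T)) ∧ ¬(F ∨ F)) ∨ (F ∨ (T ∨ (T ∨ T))))
  →2  ((F ∨ ¬F) ∧ (¬(T ∧ F) ∨ ¬F)) ∨ ((((T ∨ F) ∨ (T ∨ T)) ∧ ¬(F ∨ F)) ∨ (F ∨ (T ∨ (T ∨ T))))
  →3  (¬F ∧ (¬(T ∧ F) ∨ ¬F)) ∨ ((((T ∨ F) ∨ (T ∨ T)) ∧ ¬(F ∨ F)) ∨ (F ∨ (T ∨ (T ∨ T))))
  →4  (T ∧ (¬(T ∧ F) ∨ ¬F)) ∨ ((((T ∨ F) ∨ (T ∨ T)) ∧ ¬(F ∨ F)) ∨ (F ∨ (T ∨ (T ∨ T))))
  →5  (¬(T ∧ F) ∨ ¬F) ∨ ((((T ∨ F) ∨ (T ∨ T)) ∧ ¬(F ∨ F)) ∨ (F ∨ (T ∨ (T ∨ T))))
  →6  ((¬T ∨ ¬F) ∨ ¬F) ∨ ((((T ∨ F) ∨ (T ∨ T)) ∧ ¬(F ∨ F)) ∨ (F ∨ (T ∨ (T ∨ T))))
  →7  ((F ∨ ¬F) ∨ ¬F) ∨ ((((T ∨ F) ∨ (T ∨ T)) ∧ ¬(F ∨ F)) ∨ (F ∨ (T ∨ (T ∨ T))))
  →8  (¬F ∨ ¬F) ∨ ((((T ∨ F) ∨ (T ∨ T)) ∧ ¬(F ∨ F)) ∨ (F ∨ (T ∨ (T ∨ T))))
  →9  ¬F ∨ ((((T ∨ F) ∨ (T ∨ T)) ∧ ¬(F ∨ F)) ∨ (F ∨ (T ∨ (T ∨ T))))
  →10  T ∨ ((((T ∨ F) ∨ (T ∨ T)) ∧ ¬(F ∨ F)) ∨ (F ∨ (T ∨ (T ∨ T))))
  →11  T

Term B:
  start: ¬(¬(F ∧ T) ∧ T)
  →1  ¬¬(F ∧ T) ∨ ¬T
  →2  (F ∧ T) ∨ ¬T
  →3  F ∨ ¬T
  →4  ¬T
  →5  F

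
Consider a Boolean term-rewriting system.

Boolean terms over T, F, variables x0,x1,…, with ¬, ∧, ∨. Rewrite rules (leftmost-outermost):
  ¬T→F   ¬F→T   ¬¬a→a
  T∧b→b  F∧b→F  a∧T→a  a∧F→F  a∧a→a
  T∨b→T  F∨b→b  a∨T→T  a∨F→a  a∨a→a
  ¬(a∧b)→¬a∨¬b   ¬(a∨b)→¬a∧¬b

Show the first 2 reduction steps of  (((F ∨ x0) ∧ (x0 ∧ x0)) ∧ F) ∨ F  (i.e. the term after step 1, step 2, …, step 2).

  start: (((F ∨ x0) ∧ (x0 ∧ x0)) ∧ F) ∨ F
  →1  ((F ∨ x0) ∧ (x0 ∧ x0)) ∧ F
  →2  F

Answer: after 2 steps: F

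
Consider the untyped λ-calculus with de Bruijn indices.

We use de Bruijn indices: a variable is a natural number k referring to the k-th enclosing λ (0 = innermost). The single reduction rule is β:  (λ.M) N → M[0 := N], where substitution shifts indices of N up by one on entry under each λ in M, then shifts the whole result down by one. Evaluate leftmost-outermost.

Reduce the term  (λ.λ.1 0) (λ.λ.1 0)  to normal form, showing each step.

  start: (λ.λ.1 0) (λ.λ.1 0)
  →1  λ.(λ.λ.1 0) 0
  →2  λ.λ.1 0

Answer: normal form = λ.λ.1 0  (in 2 steps)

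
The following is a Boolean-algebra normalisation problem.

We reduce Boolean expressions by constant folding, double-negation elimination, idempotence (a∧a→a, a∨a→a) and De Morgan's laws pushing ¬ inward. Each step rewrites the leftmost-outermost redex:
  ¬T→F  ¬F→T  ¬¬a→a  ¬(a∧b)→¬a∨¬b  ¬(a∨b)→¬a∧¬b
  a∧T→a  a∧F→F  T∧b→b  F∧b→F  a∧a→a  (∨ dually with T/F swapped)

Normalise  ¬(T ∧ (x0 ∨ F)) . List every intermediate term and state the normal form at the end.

  start: ¬(T ∧ (x0 ∨ F))
  step 1: ¬T ∨ ¬(x0 ∨ F)
  step 2: F ∨ ¬(x0 ∨ F)
  step 3: ¬(x0 ∨ F)
  step 4: ¬x0 ∧ ¬F
  step 5: ¬x0 ∧ T
  step 6: ¬x0

Answer: normal form = ¬x0  (in 6 steps)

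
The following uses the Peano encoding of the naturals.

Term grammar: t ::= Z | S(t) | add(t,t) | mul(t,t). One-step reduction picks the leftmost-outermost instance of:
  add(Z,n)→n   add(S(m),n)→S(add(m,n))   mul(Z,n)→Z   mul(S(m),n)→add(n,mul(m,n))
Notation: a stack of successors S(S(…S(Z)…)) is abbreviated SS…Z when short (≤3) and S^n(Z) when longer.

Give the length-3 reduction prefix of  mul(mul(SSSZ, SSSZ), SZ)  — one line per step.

Answer: after 3 steps: add(SZ, mul(add(SSZ, mul(SSZ, SSSZ)), SZ))

Reduction:
  start: mul(mul(SSSZ, SSSZ), SZ)
  [1] mul(add(SSSZ, mul(SSZ, SSSZ)), SZ)
  [2] mul(S(add(SSZ, mul(SSZ, SSSZ))), SZ)
  [3] add(SZ, mul(add(SSZ, mul(SSZ, SSSZ)), SZ))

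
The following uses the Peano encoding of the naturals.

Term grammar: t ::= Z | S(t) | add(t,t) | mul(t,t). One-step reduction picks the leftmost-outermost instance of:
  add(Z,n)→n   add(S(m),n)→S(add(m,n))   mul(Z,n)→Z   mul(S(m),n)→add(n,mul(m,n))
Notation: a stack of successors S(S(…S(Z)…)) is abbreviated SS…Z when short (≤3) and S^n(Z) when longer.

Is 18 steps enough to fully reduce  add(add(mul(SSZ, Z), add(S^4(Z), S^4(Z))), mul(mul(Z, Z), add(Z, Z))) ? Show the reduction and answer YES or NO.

  start: add(add(mul(SSZ, Z), add(S^4(Z), S^4(Z))), mul(mul(Z, Z), add(Z, Z)))
  →1  add(add(add(Z, mul(SZ, Z)), add(S^4(Z), S^4(Z))), mul(mul(Z, Z), add(Z, Z)))
  →2  add(add(mul(SZ, Z), add(S^4(Z), S^4(Z))), mul(mul(Z, Z), add(Z, Z)))
  →3  add(add(add(Z, mul(Z, Z)), add(S^4(Z), S^4(Z))), mul(mul(Z, Z), add(Z, Z)))
  →4  add(add(mul(Z, Z), add(S^4(Z), S^4(Z))), mul(mul(Z, Z), add(Z, Z)))
  →5  add(add(Z, add(S^4(Z), S^4(Z))), mul(mul(Z, Z), add(Z, Z)))
  →6  add(add(S^4(Z), S^4(Z)), mul(mul(Z, Z), add(Z, Z)))
  →7  add(S(add(SSSZ, S^4(Z))), mul(mul(Z, Z), add(Z, Z)))
  →8  S(add(add(SSSZ, S^4(Z)), mul(mul(Z, Z), add(Z, Z))))
  →9  S(add(S(add(SSZ, S^4(Z))), mul(mul(Z, Z), add(Z, Z))))
  →10  S(S(add(add(SSZ, S^4(Z)), mul(mul(Z, Z), add(Z, Z)))))
  →11  S(S(add(S(add(SZ, S^4(Z))), mul(mul(Z, Z), add(Z, Z)))))
  →12  S(S(S(add(add(SZ, S^4(Z)), mul(mul(Z, Z), add(Z, Z))))))
  →13  S(S(S(add(S(add(Z, S^4(Z))), mul(mul(Z, Z), add(Z, Z))))))
  →14  S(S(S(S(add(add(Z, S^4(Z)), mul(mul(Z, Z), add(Z, Z)))))))
  →15  S(S(S(S(add(S^4(Z), mul(mul(Z, Z), add(Z, Z)))))))
  →16  S(S(S(S(S(add(SSSZ, mul(mul(Z, Z), add(Z, Z))))))))
  →17  S(S(S(S(S(S(add(SSZ, mul(mul(Z, Z), add(Z, Z)))))))))
  →18  S(S(S(S(S(S(S(add(SZ, mul(mul(Z, Z), add(Z, Z))))))))))

Answer: NO — after 18 steps the term is S(S(S(S(S(S(S(add(SZ, mul(mul(Z, Z), add(Z, Z)))))))))), not yet normal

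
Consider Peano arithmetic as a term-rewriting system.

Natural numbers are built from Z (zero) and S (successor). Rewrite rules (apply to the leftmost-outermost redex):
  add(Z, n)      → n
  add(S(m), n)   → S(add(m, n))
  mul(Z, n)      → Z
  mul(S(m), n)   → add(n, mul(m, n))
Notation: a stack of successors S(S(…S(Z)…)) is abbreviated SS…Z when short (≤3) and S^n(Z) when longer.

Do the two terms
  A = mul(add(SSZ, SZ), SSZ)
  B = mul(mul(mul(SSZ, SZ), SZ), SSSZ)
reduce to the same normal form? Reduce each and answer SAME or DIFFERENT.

Answer: SAME — A ⇓ S^6(Z), B ⇓ S^6(Z)

Derivation:
Term A:
  start: mul(add(SSZ, SZ), SSZ)
  step 1: mul(S(add(SZ, SZ)), SSZ)
  step 2: add(SSZ, mul(add(SZ, SZ), SSZ))
  step 3: S(add(SZ, mul(add(SZ, SZ), SSZ)))
  step 4: S(S(add(Z, mul(add(SZ, SZ), SSZ))))
  step 5: S(S(mul(add(SZ, SZ), SSZ)))
  step 6: S(S(mul(S(add(Z, SZ)), SSZ)))
  step 7: S(S(add(SSZ, mul(add(Z, SZ), SSZ))))
  step 8: S(S(S(add(SZ, mul(add(Z, SZ), SSZ)))))
  step 9: S(S(S(S(add(Z, mul(add(Z, SZ), SSZ))))))
  step 10: S(S(S(S(mul(add(Z, SZ), SSZ)))))
  step 11: S(S(S(S(mul(SZ, SSZ)))))
  step 12: S(S(S(S(add(SSZ, mul(Z, SSZ))))))
  step 13: S(S(S(S(S(add(SZ, mul(Z, SSZ)))))))
  step 14: S(S(S(S(S(S(add(Z, mul(Z, SSZ))))))))
  step 15: S(S(S(S(S(S(mul(Z, SSZ)))))))
  step 16: S^6(Z)

Term B:
  start: mul(mul(mul(SSZ, SZ), SZ), SSSZ)
  step 1: mul(mul(add(SZ, mul(SZ, SZ)), SZ), SSSZ)
  step 2: mul(mul(S(add(Z, mul(SZ, SZ))), SZ), SSSZ)
  step 3: mul(add(SZ, mul(add(Z, mul(SZ, SZ)), SZ)), SSSZ)
  step 4: mul(S(add(Z, mul(add(Z, mul(SZ, SZ)), SZ))), SSSZ)
  step 5: add(SSSZ, mul(add(Z, mul(add(Z, mul(SZ, SZ)), SZ)), SSSZ))
  step 6: S(add(SSZ, mul(add(Z, mul(add(Z, mul(SZ, SZ)), SZ)), SSSZ)))
  step 7: S(S(add(SZ, mul(add(Z, mul(add(Z, mul(SZ, SZ)), SZ)), SSSZ))))
  step 8: S(S(S(add(Z, mul(add(Z, mul(add(Z, mul(SZ, SZ)), SZ)), SSSZ)))))
  step 9: S(S(S(mul(add(Z, mul(add(Z, mul(SZ, SZ)), SZ)), SSSZ))))
  step 10: S(S(S(mul(mul(add(Z, mul(SZ, SZ)), SZ), SSSZ))))
  step 11: S(S(S(mul(mul(mul(SZ, SZ), SZ), SSSZ))))
  step 12: S(S(S(mul(mul(add(SZ, mul(Z, SZ)), SZ), SSSZ))))
  step 13: S(S(S(mul(mul(S(add(Z, mul(Z, SZ))), SZ), SSSZ))))
  step 14: S(S(S(mul(add(SZ, mul(add(Z, mul(Z, SZ)), SZ)), SSSZ))))
  step 15: S(S(S(mul(S(add(Z, mul(add(Z, mul(Z, SZ)), SZ))), SSSZ))))
  step 16: S(S(S(add(SSSZ, mul(add(Z, mul(add(Z, mul(Z, SZ)), SZ)), SSSZ)))))
  step 17: S(S(S(S(add(SSZ, mul(add(Z, mul(add(Z, mul(Z, SZ)), SZ)), SSSZ))))))
  step 18: S(S(S(S(S(add(SZ, mul(add(Z, mul(add(Z, mul(Z, SZ)), SZ)), SSSZ)))))))
  step 19: S(S(S(S(S(S(add(Z, mul(add(Z, mul(add(Z, mul(Z, SZ)), SZ)), SSSZ))))))))
  step 20: S(S(S(S(S(S(mul(add(Z, mul(add(Z, mul(Z, SZ)), SZ)), SSSZ)))))))
  step 21: S(S(S(S(S(S(mul(mul(add(Z, mul(Z, SZ)), SZ), SSSZ)))))))
  step 22: S(S(S(S(S(S(mul(mul(mul(Z, SZ), SZ), SSSZ)))))))
  step 23: S(S(S(S(S(S(mul(mul(Z, SZ), SSSZ)))))))
  step 24: S(S(S(S(S(S(mul(Z, SSSZ)))))))
  step 25: S^6(Z)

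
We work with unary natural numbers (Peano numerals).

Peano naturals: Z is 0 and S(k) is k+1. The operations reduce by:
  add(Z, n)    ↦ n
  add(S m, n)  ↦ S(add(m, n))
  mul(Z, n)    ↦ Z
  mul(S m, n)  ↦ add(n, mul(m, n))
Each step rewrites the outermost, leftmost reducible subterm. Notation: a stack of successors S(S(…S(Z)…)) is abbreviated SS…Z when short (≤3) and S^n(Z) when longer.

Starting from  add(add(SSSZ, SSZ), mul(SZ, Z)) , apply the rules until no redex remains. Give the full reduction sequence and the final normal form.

  start: add(add(SSSZ, SSZ), mul(SZ, Z))
  [1] add(S(add(SSZ, SSZ)), mul(SZ, Z))
  [2] S(add(add(SSZ, SSZ), mul(SZ, Z)))
  [3] S(add(S(add(SZ, SSZ)), mul(SZ, Z)))
  [4] S(S(add(add(SZ, SSZ), mul(SZ, Z))))
  [5] S(S(add(S(add(Z, SSZ)), mul(SZ, Z))))
  [6] S(S(S(add(add(Z, SSZ), mul(SZ, Z)))))
  [7] S(S(S(add(SSZ, mul(SZ, Z)))))
  [8] S(S(S(S(add(SZ, mul(SZ, Z))))))
  [9] S(S(S(S(S(add(Z, mul(SZ, Z)))))))
  [10] S(S(S(S(S(mul(SZ, Z))))))
  [11] S(S(S(S(S(add(Z, mul(Z, Z)))))))
  [12] S(S(S(S(S(mul(Z, Z))))))
  [13] S^5(Z)

Answer: normal form = S^5(Z)  (in 13 steps)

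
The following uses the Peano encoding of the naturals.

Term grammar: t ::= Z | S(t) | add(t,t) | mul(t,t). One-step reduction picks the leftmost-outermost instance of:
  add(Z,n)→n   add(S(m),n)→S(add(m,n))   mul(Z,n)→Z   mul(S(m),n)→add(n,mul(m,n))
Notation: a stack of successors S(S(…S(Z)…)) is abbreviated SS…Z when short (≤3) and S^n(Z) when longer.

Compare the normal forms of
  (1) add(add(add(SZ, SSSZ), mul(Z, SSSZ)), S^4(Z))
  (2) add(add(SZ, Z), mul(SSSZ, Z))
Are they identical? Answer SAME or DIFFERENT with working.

Term A:
  start: add(add(add(SZ, SSSZ), mul(Z, SSSZ)), S^4(Z))
  [1] add(add(S(add(Z, SSSZ)), mul(Z, SSSZ)), S^4(Z))
  [2] add(S(add(add(Z, SSSZ), mul(Z, SSSZ))), S^4(Z))
  [3] S(add(add(add(Z, SSSZ), mul(Z, SSSZ)), S^4(Z)))
  [4] S(add(add(SSSZ, mul(Z, SSSZ)), S^4(Z)))
  [5] S(add(S(add(SSZ, mul(Z, SSSZ))), S^4(Z)))
  [6] S(S(add(add(SSZ, mul(Z, SSSZ)), S^4(Z))))
  [7] S(S(add(S(add(SZ, mul(Z, SSSZ))), S^4(Z))))
  [8] S(S(S(add(add(SZ, mul(Z, SSSZ)), S^4(Z)))))
  [9] S(S(S(add(S(add(Z, mul(Z, SSSZ))), S^4(Z)))))
  [10] S(S(S(S(add(add(Z, mul(Z, SSSZ)), S^4(Z))))))
  [11] S(S(S(S(add(mul(Z, SSSZ), S^4(Z))))))
  [12] S(S(S(S(add(Z, S^4(Z))))))
  [13] S^8(Z)

Term B:
  start: add(add(SZ, Z), mul(SSSZ, Z))
  [1] add(S(add(Z, Z)), mul(SSSZ, Z))
  [2] S(add(add(Z, Z), mul(SSSZ, Z)))
  [3] S(add(Z, mul(SSSZ, Z)))
  [4] S(mul(SSSZ, Z))
  [5] S(add(Z, mul(SSZ, Z)))
  [6] S(mul(SSZ, Z))
  [7] S(add(Z, mul(SZ, Z)))
  [8] S(mul(SZ, Z))
  [9] S(add(Z, mul(Z, Z)))
  [10] S(mul(Z, Z))
  [11] SZ

Answer: DIFFERENT — A ⇓ S^8(Z), B ⇓ SZ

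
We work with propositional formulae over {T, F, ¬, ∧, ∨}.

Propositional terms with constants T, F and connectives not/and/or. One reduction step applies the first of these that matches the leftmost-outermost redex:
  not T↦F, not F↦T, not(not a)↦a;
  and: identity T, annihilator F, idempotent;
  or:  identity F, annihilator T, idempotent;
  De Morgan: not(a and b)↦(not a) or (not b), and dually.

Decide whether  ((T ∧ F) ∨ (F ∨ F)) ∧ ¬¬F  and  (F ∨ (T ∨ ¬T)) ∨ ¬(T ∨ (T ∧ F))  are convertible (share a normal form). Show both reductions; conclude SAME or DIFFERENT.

Answer: DIFFERENT — A ⇓ F, B ⇓ T

Working:
Term A:
  start: ((T ∧ F) ∨ (F ∨ F)) ∧ ¬¬F
  [1] (F ∨ (F ∨ F)) ∧ ¬¬F
  [2] (F ∨ F) ∧ ¬¬F
  [3] F ∧ ¬¬F
  [4] F

Term B:
  start: (F ∨ (T ∨ ¬T)) ∨ ¬(T ∨ (T ∧ F))
  [1] (T ∨ ¬T) ∨ ¬(T ∨ (T ∧ F))
  [2] T ∨ ¬(T ∨ (T ∧ F))
  [3] T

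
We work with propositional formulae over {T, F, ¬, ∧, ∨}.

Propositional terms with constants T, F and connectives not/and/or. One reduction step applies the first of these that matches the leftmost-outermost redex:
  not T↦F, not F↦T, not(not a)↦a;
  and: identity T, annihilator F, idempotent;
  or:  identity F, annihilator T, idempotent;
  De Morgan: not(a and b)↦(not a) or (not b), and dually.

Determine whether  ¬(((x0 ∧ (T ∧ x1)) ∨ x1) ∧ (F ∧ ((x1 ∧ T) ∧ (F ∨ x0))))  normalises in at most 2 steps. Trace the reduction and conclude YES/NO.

Answer: NO — after 2 steps the term is (¬(x0 ∧ (T ∧ x1)) ∧ ¬x1) ∨ ¬(F ∧ ((x1 ∧ T) ∧ (F ∨ x0))), not yet normal

Working:
  start: ¬(((x0 ∧ (T ∧ x1)) ∨ x1) ∧ (F ∧ ((x1 ∧ T) ∧ (F ∨ x0))))
  →1  ¬((x0 ∧ (T ∧ x1)) ∨ x1) ∨ ¬(F ∧ ((x1 ∧ T) ∧ (F ∨ x0)))
  →2  (¬(x0 ∧ (T ∧ x1)) ∧ ¬x1) ∨ ¬(F ∧ ((x1 ∧ T) ∧ (F ∨ x0)))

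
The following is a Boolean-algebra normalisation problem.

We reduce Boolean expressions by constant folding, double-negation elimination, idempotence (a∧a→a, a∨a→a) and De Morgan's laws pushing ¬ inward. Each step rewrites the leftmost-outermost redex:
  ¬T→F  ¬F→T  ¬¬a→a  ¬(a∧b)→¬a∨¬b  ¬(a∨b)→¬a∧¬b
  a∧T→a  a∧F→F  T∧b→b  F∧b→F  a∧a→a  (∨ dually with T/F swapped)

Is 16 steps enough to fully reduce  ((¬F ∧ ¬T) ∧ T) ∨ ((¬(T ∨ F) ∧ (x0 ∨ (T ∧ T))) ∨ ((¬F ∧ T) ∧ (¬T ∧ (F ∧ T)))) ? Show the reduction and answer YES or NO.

Answer: YES — reaches normal form F in 15 ≤ 16 steps

Reduction:
  start: ((¬F ∧ ¬T) ∧ T) ∨ ((¬(T ∨ F) ∧ (x0 ∨ (T ∧ T))) ∨ ((¬F ∧ T) ∧ (¬T ∧ (F ∧ T))))
  →1  (¬F ∧ ¬T) ∨ ((¬(T ∨ F) ∧ (x0 ∨ (T ∧ T))) ∨ ((¬F ∧ T) ∧ (¬T ∧ (F ∧ T))))
  →2  (T ∧ ¬T) ∨ ((¬(T ∨ F) ∧ (x0 ∨ (T ∧ T))) ∨ ((¬F ∧ T) ∧ (¬T ∧ (F ∧ T))))
  →3  ¬T ∨ ((¬(T ∨ F) ∧ (x0 ∨ (T ∧ T))) ∨ ((¬F ∧ T) ∧ (¬T ∧ (F ∧ T))))
  →4  F ∨ ((¬(T ∨ F) ∧ (x0 ∨ (T ∧ T))) ∨ ((¬F ∧ T) ∧ (¬T ∧ (F ∧ T))))
  →5  (¬(T ∨ F) ∧ (x0 ∨ (T ∧ T))) ∨ ((¬F ∧ T) ∧ (¬T ∧ (F ∧ T)))
  →6  ((¬T ∧ ¬F) ∧ (x0 ∨ (T ∧ T))) ∨ ((¬F ∧ T) ∧ (¬T ∧ (F ∧ T)))
  →7  ((F ∧ ¬F) ∧ (x0 ∨ (T ∧ T))) ∨ ((¬F ∧ T) ∧ (¬T ∧ (F ∧ T)))
  →8  (F ∧ (x0 ∨ (T ∧ T))) ∨ ((¬F ∧ T) ∧ (¬T ∧ (F ∧ T)))
  →9  F ∨ ((¬F ∧ T) ∧ (¬T ∧ (F ∧ T)))
  →10  (¬F ∧ T) ∧ (¬T ∧ (F ∧ T))
  →11  ¬F ∧ (¬T ∧ (F ∧ T))
  →12  T ∧ (¬T ∧ (F ∧ T))
  →13  ¬T ∧ (F ∧ T)
  →14  F ∧ (F ∧ T)
  →15  F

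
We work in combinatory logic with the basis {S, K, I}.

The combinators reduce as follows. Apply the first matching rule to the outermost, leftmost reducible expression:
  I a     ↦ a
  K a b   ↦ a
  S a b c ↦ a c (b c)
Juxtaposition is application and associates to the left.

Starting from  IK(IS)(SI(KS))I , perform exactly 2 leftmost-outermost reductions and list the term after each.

Answer: after 2 steps: ISI

Derivation:
  start: IK(IS)(SI(KS))I
  →1  K(IS)(SI(KS))I
  →2  ISI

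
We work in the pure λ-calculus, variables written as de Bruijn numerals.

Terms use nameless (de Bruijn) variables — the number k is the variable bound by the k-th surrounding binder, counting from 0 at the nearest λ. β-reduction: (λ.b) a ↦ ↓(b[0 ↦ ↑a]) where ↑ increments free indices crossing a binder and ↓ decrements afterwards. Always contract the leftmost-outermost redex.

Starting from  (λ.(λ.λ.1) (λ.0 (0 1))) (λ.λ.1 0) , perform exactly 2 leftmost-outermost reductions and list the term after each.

  start: (λ.(λ.λ.1) (λ.0 (0 1))) (λ.λ.1 0)
  [1] (λ.λ.1) (λ.0 (0 (λ.λ.1 0)))
  [2] λ.λ.0 (0 (λ.λ.1 0))

Answer: after 2 steps: λ.λ.0 (0 (λ.λ.1 0))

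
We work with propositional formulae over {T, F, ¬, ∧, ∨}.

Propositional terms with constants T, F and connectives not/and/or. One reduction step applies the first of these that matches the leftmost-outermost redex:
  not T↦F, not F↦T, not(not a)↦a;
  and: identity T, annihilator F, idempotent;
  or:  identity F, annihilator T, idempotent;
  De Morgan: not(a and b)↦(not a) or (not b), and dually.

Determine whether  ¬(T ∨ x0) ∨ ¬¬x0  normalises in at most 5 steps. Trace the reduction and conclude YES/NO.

Answer: YES — reaches normal form x0 in 5 ≤ 5 steps

Working:
  start: ¬(T ∨ x0) ∨ ¬¬x0
  [1] (¬T ∧ ¬x0) ∨ ¬¬x0
  [2] (F ∧ ¬x0) ∨ ¬¬x0
  [3] F ∨ ¬¬x0
  [4] ¬¬x0
  [5] x0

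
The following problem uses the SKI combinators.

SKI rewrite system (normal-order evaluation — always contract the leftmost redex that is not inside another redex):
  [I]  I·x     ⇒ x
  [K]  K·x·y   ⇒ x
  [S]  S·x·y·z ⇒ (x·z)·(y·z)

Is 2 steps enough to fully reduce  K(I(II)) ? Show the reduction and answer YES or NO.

  start: K(I(II))
  →1  K(II)
  →2  KI

Answer: YES — reaches normal form KI in 2 ≤ 2 steps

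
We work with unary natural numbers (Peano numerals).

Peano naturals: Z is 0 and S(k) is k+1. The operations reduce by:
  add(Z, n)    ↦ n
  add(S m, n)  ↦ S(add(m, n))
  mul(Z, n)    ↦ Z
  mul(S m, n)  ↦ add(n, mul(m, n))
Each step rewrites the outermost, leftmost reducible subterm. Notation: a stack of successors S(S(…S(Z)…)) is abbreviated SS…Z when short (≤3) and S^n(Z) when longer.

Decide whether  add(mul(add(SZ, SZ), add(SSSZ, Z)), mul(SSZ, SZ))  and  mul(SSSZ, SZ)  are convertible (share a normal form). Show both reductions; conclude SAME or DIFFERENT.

Term A:
  start: add(mul(add(SZ, SZ), add(SSSZ, Z)), mul(SSZ, SZ))
  step 1: add(mul(S(add(Z, SZ)), add(SSSZ, Z)), mul(SSZ, SZ))
  step 2: add(add(add(SSSZ, Z), mul(add(Z, SZ), add(SSSZ, Z))), mul(SSZ, SZ))
  step 3: add(add(S(add(SSZ, Z)), mul(add(Z, SZ), add(SSSZ, Z))), mul(SSZ, SZ))
  step 4: add(S(add(add(SSZ, Z), mul(add(Z, SZ), add(SSSZ, Z)))), mul(SSZ, SZ))
  step 5: S(add(add(add(SSZ, Z), mul(add(Z, SZ), add(SSSZ, Z))), mul(SSZ, SZ)))
  step 6: S(add(add(S(add(SZ, Z)), mul(add(Z, SZ), add(SSSZ, Z))), mul(SSZ, SZ)))
  step 7: S(add(S(add(add(SZ, Z), mul(add(Z, SZ), add(SSSZ, Z)))), mul(SSZ, SZ)))
  step 8: S(S(add(add(add(SZ, Z), mul(add(Z, SZ), add(SSSZ, Z))), mul(SSZ, SZ))))
  step 9: S(S(add(add(S(add(Z, Z)), mul(add(Z, SZ), add(SSSZ, Z))), mul(SSZ, SZ))))
  step 10: S(S(add(S(add(add(Z, Z), mul(add(Z, SZ), add(SSSZ, Z)))), mul(SSZ, SZ))))
  step 11: S(S(S(add(add(add(Z, Z), mul(add(Z, SZ), add(SSSZ, Z))), mul(SSZ, SZ)))))
  step 12: S(S(S(add(add(Z, mul(add(Z, SZ), add(SSSZ, Z))), mul(SSZ, SZ)))))
  step 13: S(S(S(add(mul(add(Z, SZ), add(SSSZ, Z)), mul(SSZ, SZ)))))
  step 14: S(S(S(add(mul(SZ, add(SSSZ, Z)), mul(SSZ, SZ)))))
  step 15: S(S(S(add(add(add(SSSZ, Z), mul(Z, add(SSSZ, Z))), mul(SSZ, SZ)))))
  step 16: S(S(S(add(add(S(add(SSZ, Z)), mul(Z, add(SSSZ, Z))), mul(SSZ, SZ)))))
  step 17: S(S(S(add(S(add(add(SSZ, Z), mul(Z, add(SSSZ, Z)))), mul(SSZ, SZ)))))
  step 18: S(S(S(S(add(add(add(SSZ, Z), mul(Z, add(SSSZ, Z))), mul(SSZ, SZ))))))
  step 19: S(S(S(S(add(add(S(add(SZ, Z)), mul(Z, add(SSSZ, Z))), mul(SSZ, SZ))))))
  step 20: S(S(S(S(add(S(add(add(SZ, Z), mul(Z, add(SSSZ, Z)))), mul(SSZ, SZ))))))
  step 21: S(S(S(S(S(add(add(add(SZ, Z), mul(Z, add(SSSZ, Z))), mul(SSZ, SZ)))))))
  step 22: S(S(S(S(S(add(add(S(add(Z, Z)), mul(Z, add(SSSZ, Z))), mul(SSZ, SZ)))))))
  step 23: S(S(S(S(S(add(S(add(add(Z, Z), mul(Z, add(SSSZ, Z)))), mul(SSZ, SZ)))))))
  step 24: S(S(S(S(S(S(add(add(add(Z, Z), mul(Z, add(SSSZ, Z))), mul(SSZ, SZ))))))))
  step 25: S(S(S(S(S(S(add(add(Z, mul(Z, add(SSSZ, Z))), mul(SSZ, SZ))))))))
  step 26: S(S(S(S(S(S(add(mul(Z, add(SSSZ, Z)), mul(SSZ, SZ))))))))
  step 27: S(S(S(S(S(S(add(Z, mul(SSZ, SZ))))))))
  step 28: S(S(S(S(S(S(mul(SSZ, SZ)))))))
  step 29: S(S(S(S(S(S(add(SZ, mul(SZ, SZ))))))))
  step 30: S(S(S(S(S(S(S(add(Z, mul(SZ, SZ)))))))))
  step 31: S(S(S(S(S(S(S(mul(SZ, SZ))))))))
  step 32: S(S(S(S(S(S(S(add(SZ, mul(Z, SZ)))))))))
  step 33: S(S(S(S(S(S(S(S(add(Z, mul(Z, SZ))))))))))
  step 34: S(S(S(S(S(S(S(S(mul(Z, SZ)))))))))
  step 35: S^8(Z)

Term B:
  start: mul(SSSZ, SZ)
  step 1: add(SZ, mul(SSZ, SZ))
  step 2: S(add(Z, mul(SSZ, SZ)))
  step 3: S(mul(SSZ, SZ))
  step 4: S(add(SZ, mul(SZ, SZ)))
  step 5: S(S(add(Z, mul(SZ, SZ))))
  step 6: S(S(mul(SZ, SZ)))
  step 7: S(S(add(SZ, mul(Z, SZ))))
  step 8: S(S(S(add(Z, mul(Z, SZ)))))
  step 9: S(S(S(mul(Z, SZ))))
  step 10: SSSZ

Answer: DIFFERENT — A ⇓ S^8(Z), B ⇓ SSSZ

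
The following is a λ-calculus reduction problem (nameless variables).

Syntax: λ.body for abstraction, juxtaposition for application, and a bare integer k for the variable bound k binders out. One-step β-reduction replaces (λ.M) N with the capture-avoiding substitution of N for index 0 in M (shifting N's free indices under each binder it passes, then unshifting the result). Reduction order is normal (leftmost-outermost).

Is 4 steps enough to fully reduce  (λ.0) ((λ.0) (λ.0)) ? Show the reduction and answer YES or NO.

Answer: YES — reaches normal form λ.0 in 2 ≤ 4 steps

Working:
  start: (λ.0) ((λ.0) (λ.0))
  step 1: (λ.0) (λ.0)
  step 2: λ.0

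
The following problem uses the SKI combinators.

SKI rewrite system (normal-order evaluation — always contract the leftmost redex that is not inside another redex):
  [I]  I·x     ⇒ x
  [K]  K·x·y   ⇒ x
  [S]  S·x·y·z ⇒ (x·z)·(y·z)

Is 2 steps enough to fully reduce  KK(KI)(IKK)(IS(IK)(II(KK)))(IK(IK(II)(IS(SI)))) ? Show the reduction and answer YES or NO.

Answer: NO — after 2 steps the term is IKK(IK(IK(II)(IS(SI)))), not yet normal

Reduction:
  start: KK(KI)(IKK)(IS(IK)(II(KK)))(IK(IK(II)(IS(SI))))
  →1  K(IKK)(IS(IK)(II(KK)))(IK(IK(II)(IS(SI))))
  →2  IKK(IK(IK(II)(IS(SI))))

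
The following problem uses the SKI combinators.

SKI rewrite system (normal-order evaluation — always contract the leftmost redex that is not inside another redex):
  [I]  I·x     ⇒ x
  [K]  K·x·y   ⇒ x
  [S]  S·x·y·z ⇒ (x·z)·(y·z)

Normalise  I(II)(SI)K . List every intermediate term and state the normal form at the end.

  start: I(II)(SI)K
  →1  II(SI)K
  →2  I(SI)K
  →3  SIK

Answer: normal form = SIK  (in 3 steps)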